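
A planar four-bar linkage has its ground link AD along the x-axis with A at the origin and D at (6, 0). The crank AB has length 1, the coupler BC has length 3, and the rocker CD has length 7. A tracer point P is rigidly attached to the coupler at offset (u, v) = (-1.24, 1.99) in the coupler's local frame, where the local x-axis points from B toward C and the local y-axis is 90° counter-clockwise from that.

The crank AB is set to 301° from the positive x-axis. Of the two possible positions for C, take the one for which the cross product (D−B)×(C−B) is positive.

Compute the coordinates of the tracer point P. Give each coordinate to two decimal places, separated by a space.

-0.77 -2.82

A=(0,0), D=(6.00,0)
B = A + 1.00·(cos301°, sin301°) = (0.5150, -0.8572)
|BD| = 5.5515
circle(B,3.00) ∩ circle(D,7.00): a=-0.8268, h=2.8838
  candidates: C₊=(-0.7472,1.8644) cross=16.010; C₋=(0.1434,-3.8341) cross=-16.010
  mode + wants cross > 0 → take C=(-0.7472,1.8644) (cross=16.010)
ex = (C−B)/|BC| = (-0.4207,0.9072); ey = (-0.9072,-0.4207)
P = B + -1.24·ex + 1.99·ey = (-0.7686,-2.8193)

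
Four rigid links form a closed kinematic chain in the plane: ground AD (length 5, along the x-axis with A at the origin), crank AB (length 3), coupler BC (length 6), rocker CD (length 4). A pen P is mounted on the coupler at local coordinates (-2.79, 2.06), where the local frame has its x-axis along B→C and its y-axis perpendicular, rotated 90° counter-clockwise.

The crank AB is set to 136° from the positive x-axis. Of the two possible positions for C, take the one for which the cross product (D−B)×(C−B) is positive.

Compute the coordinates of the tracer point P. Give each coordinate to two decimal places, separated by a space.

A=(0,0), D=(5.00,0)
B = A + 3.00·(cos136°, sin136°) = (-2.1580, 2.0840)
|BD| = 7.4552
circle(B,6.00) ∩ circle(D,4.00): a=5.0689, h=3.2103
  candidates: C₊=(3.6062,3.7493) cross=23.933; C₋=(1.8115,-2.4152) cross=-23.933
  mode + wants cross > 0 → take C=(3.6062,3.7493) (cross=23.933)
ex = (C−B)/|BC| = (0.9607,0.2776); ey = (-0.2776,0.9607)
P = B + -2.79·ex + 2.06·ey = (-5.4102,3.2886)

-5.41 3.29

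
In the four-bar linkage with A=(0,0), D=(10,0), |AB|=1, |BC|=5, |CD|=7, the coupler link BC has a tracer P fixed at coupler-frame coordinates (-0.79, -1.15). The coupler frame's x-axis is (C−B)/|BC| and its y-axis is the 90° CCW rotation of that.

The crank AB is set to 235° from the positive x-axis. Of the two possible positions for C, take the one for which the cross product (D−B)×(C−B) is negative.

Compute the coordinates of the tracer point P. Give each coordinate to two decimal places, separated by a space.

A=(0,0), D=(10.00,0)
B = A + 1.00·(cos235°, sin235°) = (-0.5736, -0.8192)
|BD| = 10.6053
circle(B,5.00) ∩ circle(D,7.00): a=4.1711, h=2.7571
  candidates: C₊=(3.3721,2.2519) cross=29.240; C₋=(3.7980,-3.2459) cross=-29.240
  mode - wants cross < 0 → take C=(3.7980,-3.2459) (cross=-29.240)
ex = (C−B)/|BC| = (0.8743,-0.4853); ey = (0.4853,0.8743)
P = B + -0.79·ex + -1.15·ey = (-1.8224,-1.4412)

-1.82 -1.44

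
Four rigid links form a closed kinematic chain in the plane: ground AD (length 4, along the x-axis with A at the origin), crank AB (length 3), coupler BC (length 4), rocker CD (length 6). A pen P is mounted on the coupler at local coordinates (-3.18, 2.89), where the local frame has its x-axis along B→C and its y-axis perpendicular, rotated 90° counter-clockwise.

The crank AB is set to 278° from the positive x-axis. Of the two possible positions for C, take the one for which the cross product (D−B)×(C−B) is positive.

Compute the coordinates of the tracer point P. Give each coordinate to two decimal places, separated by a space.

0.03 -7.25

A=(0,0), D=(4.00,0)
B = A + 3.00·(cos278°, sin278°) = (0.4175, -2.9708)
|BD| = 4.6540
circle(B,4.00) ∩ circle(D,6.00): a=0.1783, h=3.9960
  candidates: C₊=(-1.9960,0.2190) cross=18.598; C₋=(3.1056,-5.9330) cross=-18.598
  mode + wants cross > 0 → take C=(-1.9960,0.2190) (cross=18.598)
ex = (C−B)/|BC| = (-0.6034,0.7975); ey = (-0.7975,-0.6034)
P = B + -3.18·ex + 2.89·ey = (0.0316,-7.2505)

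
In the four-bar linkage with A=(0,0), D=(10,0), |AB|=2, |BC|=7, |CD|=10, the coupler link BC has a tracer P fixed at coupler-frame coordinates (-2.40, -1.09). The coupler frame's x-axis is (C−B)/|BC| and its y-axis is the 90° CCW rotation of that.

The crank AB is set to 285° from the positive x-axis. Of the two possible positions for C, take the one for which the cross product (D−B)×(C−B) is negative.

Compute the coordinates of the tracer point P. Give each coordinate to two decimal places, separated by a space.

-1.62 -0.39

A=(0,0), D=(10.00,0)
B = A + 2.00·(cos285°, sin285°) = (0.5176, -1.9319)
|BD| = 9.6772
circle(B,7.00) ∩ circle(D,10.00): a=2.2035, h=6.6441
  candidates: C₊=(1.3504,5.0184) cross=64.296; C₋=(4.0032,-8.0024) cross=-64.296
  mode - wants cross < 0 → take C=(4.0032,-8.0024) (cross=-64.296)
ex = (C−B)/|BC| = (0.4979,-0.8672); ey = (0.8672,0.4979)
P = B + -2.40·ex + -1.09·ey = (-1.6227,-0.3933)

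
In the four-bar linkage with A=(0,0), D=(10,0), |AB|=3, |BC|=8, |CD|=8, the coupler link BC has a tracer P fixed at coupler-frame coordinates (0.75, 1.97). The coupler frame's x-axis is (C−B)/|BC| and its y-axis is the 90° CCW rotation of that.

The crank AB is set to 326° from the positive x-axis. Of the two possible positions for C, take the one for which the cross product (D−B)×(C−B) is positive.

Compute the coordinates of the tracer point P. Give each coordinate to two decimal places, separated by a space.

0.80 -0.41

A=(0,0), D=(10.00,0)
B = A + 3.00·(cos326°, sin326°) = (2.4871, -1.6776)
|BD| = 7.6979
circle(B,8.00) ∩ circle(D,8.00): a=3.8490, h=7.0132
  candidates: C₊=(4.7152,6.0059) cross=53.987; C₋=(7.7719,-7.6835) cross=-53.987
  mode + wants cross > 0 → take C=(4.7152,6.0059) (cross=53.987)
ex = (C−B)/|BC| = (0.2785,0.9604); ey = (-0.9604,0.2785)
P = B + 0.75·ex + 1.97·ey = (0.8039,-0.4086)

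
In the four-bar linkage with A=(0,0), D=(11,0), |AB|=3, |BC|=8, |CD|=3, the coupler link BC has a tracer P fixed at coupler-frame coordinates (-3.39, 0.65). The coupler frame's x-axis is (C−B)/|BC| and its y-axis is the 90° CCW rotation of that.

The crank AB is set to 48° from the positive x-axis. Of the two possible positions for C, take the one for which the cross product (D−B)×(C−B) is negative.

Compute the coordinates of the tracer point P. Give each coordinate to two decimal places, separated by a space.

A=(0,0), D=(11.00,0)
B = A + 3.00·(cos48°, sin48°) = (2.0074, 2.2294)
|BD| = 9.2648
circle(B,8.00) ∩ circle(D,3.00): a=7.6006, h=2.4961
  candidates: C₊=(9.9853,2.8232) cross=23.126; C₋=(8.7840,-2.0223) cross=-23.126
  mode - wants cross < 0 → take C=(8.7840,-2.0223) (cross=-23.126)
ex = (C−B)/|BC| = (0.8471,-0.5315); ey = (0.5315,0.8471)
P = B + -3.39·ex + 0.65·ey = (-0.5188,4.5817)

-0.52 4.58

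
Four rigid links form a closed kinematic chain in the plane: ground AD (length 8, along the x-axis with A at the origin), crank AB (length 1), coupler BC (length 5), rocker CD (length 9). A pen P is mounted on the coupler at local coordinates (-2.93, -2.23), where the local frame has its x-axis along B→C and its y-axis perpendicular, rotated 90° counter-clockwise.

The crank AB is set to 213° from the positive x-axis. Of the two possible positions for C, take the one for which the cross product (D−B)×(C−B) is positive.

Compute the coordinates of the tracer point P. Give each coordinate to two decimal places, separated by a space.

A=(0,0), D=(8.00,0)
B = A + 1.00·(cos213°, sin213°) = (-0.8387, -0.5446)
|BD| = 8.8554
circle(B,5.00) ∩ circle(D,9.00): a=1.2658, h=4.8371
  candidates: C₊=(0.1273,4.3612) cross=42.835; C₋=(0.7222,-5.2947) cross=-42.835
  mode + wants cross > 0 → take C=(0.1273,4.3612) (cross=42.835)
ex = (C−B)/|BC| = (0.1932,0.9812); ey = (-0.9812,0.1932)
P = B + -2.93·ex + -2.23·ey = (0.7833,-3.8502)

0.78 -3.85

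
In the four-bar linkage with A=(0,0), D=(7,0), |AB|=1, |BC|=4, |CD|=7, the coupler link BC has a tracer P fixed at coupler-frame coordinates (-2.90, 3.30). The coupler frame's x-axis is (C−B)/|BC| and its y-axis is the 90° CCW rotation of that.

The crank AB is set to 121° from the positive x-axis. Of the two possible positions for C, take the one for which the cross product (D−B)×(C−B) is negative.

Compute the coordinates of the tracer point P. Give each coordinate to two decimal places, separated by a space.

1.79 4.60

A=(0,0), D=(7.00,0)
B = A + 1.00·(cos121°, sin121°) = (-0.5150, 0.8572)
|BD| = 7.5638
circle(B,4.00) ∩ circle(D,7.00): a=1.6004, h=3.6659
  candidates: C₊=(1.4905,4.3181) cross=27.728; C₋=(0.6596,-2.9665) cross=-27.728
  mode - wants cross < 0 → take C=(0.6596,-2.9665) (cross=-27.728)
ex = (C−B)/|BC| = (0.2937,-0.9559); ey = (0.9559,0.2937)
P = B + -2.90·ex + 3.30·ey = (1.7878,4.5984)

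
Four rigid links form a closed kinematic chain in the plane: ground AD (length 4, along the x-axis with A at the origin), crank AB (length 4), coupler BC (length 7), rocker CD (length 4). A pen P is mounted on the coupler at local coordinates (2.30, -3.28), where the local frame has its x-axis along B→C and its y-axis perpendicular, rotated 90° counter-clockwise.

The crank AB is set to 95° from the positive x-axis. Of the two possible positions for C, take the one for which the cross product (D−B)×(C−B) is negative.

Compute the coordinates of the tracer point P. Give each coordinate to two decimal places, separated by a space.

-3.04 1.02

A=(0,0), D=(4.00,0)
B = A + 4.00·(cos95°, sin95°) = (-0.3486, 3.9848)
|BD| = 5.8982
circle(B,7.00) ∩ circle(D,4.00): a=5.7466, h=3.9971
  candidates: C₊=(6.5886,3.0494) cross=23.576; C₋=(1.1878,-2.8445) cross=-23.576
  mode - wants cross < 0 → take C=(1.1878,-2.8445) (cross=-23.576)
ex = (C−B)/|BC| = (0.2195,-0.9756); ey = (0.9756,0.2195)
P = B + 2.30·ex + -3.28·ey = (-3.0438,1.0210)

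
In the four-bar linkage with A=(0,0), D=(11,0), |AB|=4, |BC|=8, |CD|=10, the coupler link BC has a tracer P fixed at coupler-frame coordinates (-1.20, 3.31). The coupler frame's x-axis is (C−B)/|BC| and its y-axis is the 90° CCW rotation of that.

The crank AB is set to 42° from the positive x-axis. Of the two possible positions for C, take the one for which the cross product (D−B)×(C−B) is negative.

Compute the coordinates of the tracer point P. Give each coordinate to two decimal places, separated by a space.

6.34 3.69

A=(0,0), D=(11.00,0)
B = A + 4.00·(cos42°, sin42°) = (2.9726, 2.6765)
|BD| = 8.4619
circle(B,8.00) ∩ circle(D,10.00): a=2.1037, h=7.7184
  candidates: C₊=(7.4097,9.3333) cross=65.312; C₋=(2.5269,-5.3111) cross=-65.312
  mode - wants cross < 0 → take C=(2.5269,-5.3111) (cross=-65.312)
ex = (C−B)/|BC| = (-0.0557,-0.9984); ey = (0.9984,-0.0557)
P = B + -1.20·ex + 3.31·ey = (6.3443,3.6903)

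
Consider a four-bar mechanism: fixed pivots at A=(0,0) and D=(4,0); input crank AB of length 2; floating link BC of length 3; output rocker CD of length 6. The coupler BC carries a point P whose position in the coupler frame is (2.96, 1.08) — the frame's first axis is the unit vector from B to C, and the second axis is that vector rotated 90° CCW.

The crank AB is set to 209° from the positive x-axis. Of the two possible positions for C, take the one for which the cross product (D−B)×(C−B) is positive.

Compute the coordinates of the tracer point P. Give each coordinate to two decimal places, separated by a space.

A=(0,0), D=(4.00,0)
B = A + 2.00·(cos209°, sin209°) = (-1.7492, -0.9696)
|BD| = 5.8304
circle(B,3.00) ∩ circle(D,6.00): a=0.5998, h=2.9394
  candidates: C₊=(-1.6467,2.0286) cross=17.138; C₋=(-0.6690,-3.7684) cross=-17.138
  mode + wants cross > 0 → take C=(-1.6467,2.0286) (cross=17.138)
ex = (C−B)/|BC| = (0.0342,0.9994); ey = (-0.9994,0.0342)
P = B + 2.96·ex + 1.08·ey = (-2.7274,2.0256)

-2.73 2.03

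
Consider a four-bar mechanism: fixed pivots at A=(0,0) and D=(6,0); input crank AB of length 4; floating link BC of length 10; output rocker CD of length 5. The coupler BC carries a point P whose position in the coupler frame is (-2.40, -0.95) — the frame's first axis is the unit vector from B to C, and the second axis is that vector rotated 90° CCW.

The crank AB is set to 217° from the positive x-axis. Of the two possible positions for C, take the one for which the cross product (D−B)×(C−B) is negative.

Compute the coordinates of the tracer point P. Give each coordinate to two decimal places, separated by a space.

A=(0,0), D=(6.00,0)
B = A + 4.00·(cos217°, sin217°) = (-3.1945, -2.4073)
|BD| = 9.5044
circle(B,10.00) ∩ circle(D,5.00): a=8.6977, h=4.9345
  candidates: C₊=(3.9698,4.5693) cross=46.900; C₋=(6.4694,-4.9779) cross=-46.900
  mode - wants cross < 0 → take C=(6.4694,-4.9779) (cross=-46.900)
ex = (C−B)/|BC| = (0.9664,-0.2571); ey = (0.2571,0.9664)
P = B + -2.40·ex + -0.95·ey = (-5.7581,-2.7084)

-5.76 -2.71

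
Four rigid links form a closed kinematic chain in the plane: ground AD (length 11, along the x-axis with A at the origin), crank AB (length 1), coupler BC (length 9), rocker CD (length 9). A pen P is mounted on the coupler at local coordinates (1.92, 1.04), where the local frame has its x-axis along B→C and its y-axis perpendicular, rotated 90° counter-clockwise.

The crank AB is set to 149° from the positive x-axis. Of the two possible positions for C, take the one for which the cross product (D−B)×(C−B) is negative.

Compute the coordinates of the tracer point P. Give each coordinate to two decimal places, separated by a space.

A=(0,0), D=(11.00,0)
B = A + 1.00·(cos149°, sin149°) = (-0.8572, 0.5150)
|BD| = 11.8683
circle(B,9.00) ∩ circle(D,9.00): a=5.9342, h=6.7665
  candidates: C₊=(5.3651,7.0176) cross=80.307; C₋=(4.7778,-6.5026) cross=-80.307
  mode - wants cross < 0 → take C=(4.7778,-6.5026) (cross=-80.307)
ex = (C−B)/|BC| = (0.6261,-0.7797); ey = (0.7797,0.6261)
P = B + 1.92·ex + 1.04·ey = (1.1559,-0.3309)

1.16 -0.33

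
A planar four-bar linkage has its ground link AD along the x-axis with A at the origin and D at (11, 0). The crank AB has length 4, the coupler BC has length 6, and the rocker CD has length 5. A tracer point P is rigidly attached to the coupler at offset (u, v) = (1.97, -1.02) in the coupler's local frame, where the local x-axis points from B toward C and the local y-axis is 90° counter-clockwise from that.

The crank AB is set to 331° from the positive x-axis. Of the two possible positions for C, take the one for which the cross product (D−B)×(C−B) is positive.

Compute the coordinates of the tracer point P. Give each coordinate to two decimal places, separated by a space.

5.47 -0.92

A=(0,0), D=(11.00,0)
B = A + 4.00·(cos331°, sin331°) = (3.4985, -1.9392)
|BD| = 7.7481
circle(B,6.00) ∩ circle(D,5.00): a=4.5839, h=3.8714
  candidates: C₊=(6.9675,2.9562) cross=29.996; C₋=(8.9054,-4.5401) cross=-29.996
  mode + wants cross > 0 → take C=(6.9675,2.9562) (cross=29.996)
ex = (C−B)/|BC| = (0.5782,0.8159); ey = (-0.8159,0.5782)
P = B + 1.97·ex + -1.02·ey = (5.4697,-0.9216)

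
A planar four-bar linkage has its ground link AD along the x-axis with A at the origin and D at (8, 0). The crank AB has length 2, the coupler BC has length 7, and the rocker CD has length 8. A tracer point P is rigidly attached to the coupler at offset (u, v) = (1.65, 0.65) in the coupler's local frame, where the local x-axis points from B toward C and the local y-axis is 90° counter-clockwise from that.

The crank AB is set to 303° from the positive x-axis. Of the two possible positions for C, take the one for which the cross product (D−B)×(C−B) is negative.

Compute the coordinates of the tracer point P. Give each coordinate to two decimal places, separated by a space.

2.56 -2.67

A=(0,0), D=(8.00,0)
B = A + 2.00·(cos303°, sin303°) = (1.0893, -1.6773)
|BD| = 7.1114
circle(B,7.00) ∩ circle(D,8.00): a=2.5010, h=6.5380
  candidates: C₊=(1.9777,5.2661) cross=46.494; C₋=(5.0618,-7.4409) cross=-46.494
  mode - wants cross < 0 → take C=(5.0618,-7.4409) (cross=-46.494)
ex = (C−B)/|BC| = (0.5675,-0.8234); ey = (0.8234,0.5675)
P = B + 1.65·ex + 0.65·ey = (2.5609,-2.6670)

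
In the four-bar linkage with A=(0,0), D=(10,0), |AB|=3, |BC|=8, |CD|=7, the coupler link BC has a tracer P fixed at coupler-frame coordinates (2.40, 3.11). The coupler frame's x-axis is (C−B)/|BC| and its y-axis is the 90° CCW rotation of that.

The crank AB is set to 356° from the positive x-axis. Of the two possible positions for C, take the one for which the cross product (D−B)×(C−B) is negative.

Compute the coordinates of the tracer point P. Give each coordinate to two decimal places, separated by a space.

6.92 -0.28

A=(0,0), D=(10.00,0)
B = A + 3.00·(cos356°, sin356°) = (2.9927, -0.2093)
|BD| = 7.0104
circle(B,8.00) ∩ circle(D,7.00): a=4.5751, h=6.5627
  candidates: C₊=(7.3698,6.4871) cross=46.007; C₋=(7.7616,-6.6325) cross=-46.007
  mode - wants cross < 0 → take C=(7.7616,-6.6325) (cross=-46.007)
ex = (C−B)/|BC| = (0.5961,-0.8029); ey = (0.8029,0.5961)
P = B + 2.40·ex + 3.11·ey = (6.9204,-0.2823)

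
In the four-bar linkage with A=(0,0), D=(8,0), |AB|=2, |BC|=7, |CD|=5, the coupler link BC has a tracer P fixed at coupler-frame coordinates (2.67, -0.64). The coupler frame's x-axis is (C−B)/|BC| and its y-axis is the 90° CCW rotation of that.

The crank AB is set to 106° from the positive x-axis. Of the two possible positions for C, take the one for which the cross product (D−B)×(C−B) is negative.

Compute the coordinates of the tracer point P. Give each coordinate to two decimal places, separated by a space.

0.78 -0.48

A=(0,0), D=(8.00,0)
B = A + 2.00·(cos106°, sin106°) = (-0.5513, 1.9225)
|BD| = 8.7647
circle(B,7.00) ∩ circle(D,5.00): a=5.7515, h=3.9900
  candidates: C₊=(5.9354,4.5538) cross=34.972; C₋=(4.1849,-3.2319) cross=-34.972
  mode - wants cross < 0 → take C=(4.1849,-3.2319) (cross=-34.972)
ex = (C−B)/|BC| = (0.6766,-0.7363); ey = (0.7363,0.6766)
P = B + 2.67·ex + -0.64·ey = (0.7840,-0.4766)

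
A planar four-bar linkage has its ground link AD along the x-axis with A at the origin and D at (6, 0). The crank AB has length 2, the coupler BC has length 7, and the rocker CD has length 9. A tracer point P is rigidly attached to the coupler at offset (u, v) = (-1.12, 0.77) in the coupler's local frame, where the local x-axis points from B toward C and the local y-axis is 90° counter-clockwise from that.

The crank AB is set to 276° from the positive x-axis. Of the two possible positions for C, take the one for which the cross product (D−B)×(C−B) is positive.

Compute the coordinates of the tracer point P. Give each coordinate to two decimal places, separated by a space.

A=(0,0), D=(6.00,0)
B = A + 2.00·(cos276°, sin276°) = (0.2091, -1.9890)
|BD| = 6.1230
circle(B,7.00) ∩ circle(D,9.00): a=0.4484, h=6.9856
  candidates: C₊=(-1.6361,4.7634) cross=42.773; C₋=(2.9024,-8.4501) cross=-42.773
  mode + wants cross > 0 → take C=(-1.6361,4.7634) (cross=42.773)
ex = (C−B)/|BC| = (-0.2636,0.9646); ey = (-0.9646,-0.2636)
P = B + -1.12·ex + 0.77·ey = (-0.2385,-3.2724)

-0.24 -3.27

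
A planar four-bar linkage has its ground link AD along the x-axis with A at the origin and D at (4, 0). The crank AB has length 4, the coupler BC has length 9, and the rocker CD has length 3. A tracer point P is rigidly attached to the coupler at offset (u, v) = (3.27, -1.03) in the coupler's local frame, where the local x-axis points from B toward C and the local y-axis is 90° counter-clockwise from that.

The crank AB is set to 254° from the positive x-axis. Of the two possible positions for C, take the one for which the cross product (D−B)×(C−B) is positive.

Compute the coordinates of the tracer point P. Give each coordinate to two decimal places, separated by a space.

1.85 -2.09

A=(0,0), D=(4.00,0)
B = A + 4.00·(cos254°, sin254°) = (-1.1025, -3.8450)
|BD| = 6.3891
circle(B,9.00) ∩ circle(D,3.00): a=8.8292, h=1.7453
  candidates: C₊=(4.8984,2.8623) cross=11.151; C₋=(6.9991,0.0746) cross=-11.151
  mode + wants cross > 0 → take C=(4.8984,2.8623) (cross=11.151)
ex = (C−B)/|BC| = (0.6668,0.7453); ey = (-0.7453,0.6668)
P = B + 3.27·ex + -1.03·ey = (1.8454,-2.0948)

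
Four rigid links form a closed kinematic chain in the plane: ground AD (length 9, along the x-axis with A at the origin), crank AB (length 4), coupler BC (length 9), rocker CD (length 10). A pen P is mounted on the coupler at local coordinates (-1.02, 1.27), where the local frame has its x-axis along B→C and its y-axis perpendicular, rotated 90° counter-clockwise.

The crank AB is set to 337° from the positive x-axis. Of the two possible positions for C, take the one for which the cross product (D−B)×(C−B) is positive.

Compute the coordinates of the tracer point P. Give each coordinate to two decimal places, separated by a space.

A=(0,0), D=(9.00,0)
B = A + 4.00·(cos337°, sin337°) = (3.6820, -1.5629)
|BD| = 5.5429
circle(B,9.00) ∩ circle(D,10.00): a=1.0575, h=8.9377
  candidates: C₊=(2.1765,7.3103) cross=49.540; C₋=(7.2168,-9.8397) cross=-49.540
  mode + wants cross > 0 → take C=(2.1765,7.3103) (cross=49.540)
ex = (C−B)/|BC| = (-0.1673,0.9859); ey = (-0.9859,-0.1673)
P = B + -1.02·ex + 1.27·ey = (2.6005,-2.7810)

2.60 -2.78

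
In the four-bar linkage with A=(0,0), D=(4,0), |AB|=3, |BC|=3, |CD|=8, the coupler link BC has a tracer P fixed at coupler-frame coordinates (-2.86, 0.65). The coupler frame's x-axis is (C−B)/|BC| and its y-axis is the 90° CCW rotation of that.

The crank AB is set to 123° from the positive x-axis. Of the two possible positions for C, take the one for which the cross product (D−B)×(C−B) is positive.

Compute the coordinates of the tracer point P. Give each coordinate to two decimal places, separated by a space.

-2.13 -0.38

A=(0,0), D=(4.00,0)
B = A + 3.00·(cos123°, sin123°) = (-1.6339, 2.5160)
|BD| = 6.1702
circle(B,3.00) ∩ circle(D,8.00): a=-1.3718, h=2.6680
  candidates: C₊=(-1.7986,5.5115) cross=16.462; C₋=(-3.9744,0.6393) cross=-16.462
  mode + wants cross > 0 → take C=(-1.7986,5.5115) (cross=16.462)
ex = (C−B)/|BC| = (-0.0549,0.9985); ey = (-0.9985,-0.0549)
P = B + -2.86·ex + 0.65·ey = (-2.1260,-0.3754)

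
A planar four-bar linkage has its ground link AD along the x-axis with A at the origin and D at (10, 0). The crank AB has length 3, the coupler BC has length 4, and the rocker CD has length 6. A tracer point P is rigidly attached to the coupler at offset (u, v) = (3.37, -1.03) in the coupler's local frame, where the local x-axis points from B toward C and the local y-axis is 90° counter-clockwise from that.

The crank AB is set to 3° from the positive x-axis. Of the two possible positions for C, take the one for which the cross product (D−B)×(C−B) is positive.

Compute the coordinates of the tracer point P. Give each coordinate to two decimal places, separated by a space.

5.68 2.44

A=(0,0), D=(10.00,0)
B = A + 3.00·(cos3°, sin3°) = (2.9959, 0.1570)
|BD| = 7.0059
circle(B,4.00) ∩ circle(D,6.00): a=2.0756, h=3.4194
  candidates: C₊=(5.1476,3.5290) cross=23.956; C₋=(4.9943,-3.3080) cross=-23.956
  mode + wants cross > 0 → take C=(5.1476,3.5290) (cross=23.956)
ex = (C−B)/|BC| = (0.5379,0.8430); ey = (-0.8430,0.5379)
P = B + 3.37·ex + -1.03·ey = (5.6770,2.4439)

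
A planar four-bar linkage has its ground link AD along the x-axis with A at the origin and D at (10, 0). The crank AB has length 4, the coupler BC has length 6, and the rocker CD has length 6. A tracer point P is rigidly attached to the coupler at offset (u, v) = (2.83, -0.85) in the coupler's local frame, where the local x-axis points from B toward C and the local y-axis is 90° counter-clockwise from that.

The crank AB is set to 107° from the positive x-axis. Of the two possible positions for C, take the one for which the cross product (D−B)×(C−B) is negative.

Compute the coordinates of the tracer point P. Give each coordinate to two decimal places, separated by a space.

0.89 1.70

A=(0,0), D=(10.00,0)
B = A + 4.00·(cos107°, sin107°) = (-1.1695, 3.8252)
|BD| = 11.8063
circle(B,6.00) ∩ circle(D,6.00): a=5.9032, h=1.0736
  candidates: C₊=(4.7631,2.9283) cross=12.675; C₋=(4.0674,0.8969) cross=-12.675
  mode - wants cross < 0 → take C=(4.0674,0.8969) (cross=-12.675)
ex = (C−B)/|BC| = (0.8728,-0.4880); ey = (0.4880,0.8728)
P = B + 2.83·ex + -0.85·ey = (0.8857,1.7022)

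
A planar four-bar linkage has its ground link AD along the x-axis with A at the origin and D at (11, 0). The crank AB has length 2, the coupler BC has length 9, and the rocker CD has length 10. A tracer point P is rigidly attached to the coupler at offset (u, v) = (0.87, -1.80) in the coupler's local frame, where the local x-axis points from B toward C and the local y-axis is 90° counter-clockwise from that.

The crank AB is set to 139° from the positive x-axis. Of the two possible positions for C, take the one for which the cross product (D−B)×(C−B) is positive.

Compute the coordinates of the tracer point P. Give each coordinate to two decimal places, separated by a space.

0.39 0.69

A=(0,0), D=(11.00,0)
B = A + 2.00·(cos139°, sin139°) = (-1.5094, 1.3121)
|BD| = 12.5780
circle(B,9.00) ∩ circle(D,10.00): a=5.5337, h=7.0977
  candidates: C₊=(4.7345,7.7939) cross=89.276; C₋=(3.2537,-6.3242) cross=-89.276
  mode + wants cross > 0 → take C=(4.7345,7.7939) (cross=89.276)
ex = (C−B)/|BC| = (0.6938,0.7202); ey = (-0.7202,0.6938)
P = B + 0.87·ex + -1.80·ey = (0.3905,0.6899)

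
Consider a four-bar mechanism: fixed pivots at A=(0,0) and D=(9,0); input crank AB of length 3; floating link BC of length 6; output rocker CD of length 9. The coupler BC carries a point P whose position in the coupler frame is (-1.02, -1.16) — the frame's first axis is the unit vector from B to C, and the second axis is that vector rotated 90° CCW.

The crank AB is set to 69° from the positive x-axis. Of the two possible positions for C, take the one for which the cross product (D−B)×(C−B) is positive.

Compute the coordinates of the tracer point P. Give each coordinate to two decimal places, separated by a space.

1.46 1.31

A=(0,0), D=(9.00,0)
B = A + 3.00·(cos69°, sin69°) = (1.0751, 2.8007)
|BD| = 8.4052
circle(B,6.00) ∩ circle(D,9.00): a=1.5257, h=5.8028
  candidates: C₊=(4.4472,7.7635) cross=48.774; C₋=(0.5801,-3.1788) cross=-48.774
  mode + wants cross > 0 → take C=(4.4472,7.7635) (cross=48.774)
ex = (C−B)/|BC| = (0.5620,0.8271); ey = (-0.8271,0.5620)
P = B + -1.02·ex + -1.16·ey = (1.4613,1.3051)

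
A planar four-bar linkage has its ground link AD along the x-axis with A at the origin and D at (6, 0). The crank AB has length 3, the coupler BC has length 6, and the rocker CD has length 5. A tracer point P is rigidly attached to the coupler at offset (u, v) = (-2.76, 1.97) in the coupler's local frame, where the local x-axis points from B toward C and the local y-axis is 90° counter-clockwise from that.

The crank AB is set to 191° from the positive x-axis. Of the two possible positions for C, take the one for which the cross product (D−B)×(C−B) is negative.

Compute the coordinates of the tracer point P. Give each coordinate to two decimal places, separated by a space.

-4.45 2.47

A=(0,0), D=(6.00,0)
B = A + 3.00·(cos191°, sin191°) = (-2.9449, -0.5724)
|BD| = 8.9632
circle(B,6.00) ∩ circle(D,5.00): a=5.0952, h=3.1684
  candidates: C₊=(1.9376,2.9149) cross=28.399; C₋=(2.3423,-3.4090) cross=-28.399
  mode - wants cross < 0 → take C=(2.3423,-3.4090) (cross=-28.399)
ex = (C−B)/|BC| = (0.8812,-0.4728); ey = (0.4728,0.8812)
P = B + -2.76·ex + 1.97·ey = (-4.4456,2.4683)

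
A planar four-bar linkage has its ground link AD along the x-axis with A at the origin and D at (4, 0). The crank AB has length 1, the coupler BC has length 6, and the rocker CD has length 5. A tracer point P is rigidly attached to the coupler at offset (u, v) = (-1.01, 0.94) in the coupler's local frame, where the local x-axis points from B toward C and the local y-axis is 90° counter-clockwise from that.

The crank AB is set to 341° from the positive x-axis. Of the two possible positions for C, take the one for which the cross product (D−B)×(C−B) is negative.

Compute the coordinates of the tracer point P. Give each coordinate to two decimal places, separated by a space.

1.02 1.05

A=(0,0), D=(4.00,0)
B = A + 1.00·(cos341°, sin341°) = (0.9455, -0.3256)
|BD| = 3.0718
circle(B,6.00) ∩ circle(D,5.00): a=3.3264, h=4.9935
  candidates: C₊=(3.7239,4.9924) cross=15.339; C₋=(4.7824,-4.9384) cross=-15.339
  mode - wants cross < 0 → take C=(4.7824,-4.9384) (cross=-15.339)
ex = (C−B)/|BC| = (0.6395,-0.7688); ey = (0.7688,0.6395)
P = B + -1.01·ex + 0.94·ey = (1.0223,1.0520)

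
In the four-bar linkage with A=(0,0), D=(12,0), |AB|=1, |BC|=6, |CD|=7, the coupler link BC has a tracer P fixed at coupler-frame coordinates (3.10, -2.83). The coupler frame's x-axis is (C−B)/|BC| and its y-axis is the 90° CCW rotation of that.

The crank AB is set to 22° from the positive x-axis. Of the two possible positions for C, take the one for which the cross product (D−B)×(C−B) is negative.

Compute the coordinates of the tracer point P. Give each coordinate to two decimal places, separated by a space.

A=(0,0), D=(12.00,0)
B = A + 1.00·(cos22°, sin22°) = (0.9272, 0.3746)
|BD| = 11.0792
circle(B,6.00) ∩ circle(D,7.00): a=4.9529, h=3.3866
  candidates: C₊=(5.9917,3.5918) cross=37.520; C₋=(5.7627,-3.1775) cross=-37.520
  mode - wants cross < 0 → take C=(5.7627,-3.1775) (cross=-37.520)
ex = (C−B)/|BC| = (0.8059,-0.5920); ey = (0.5920,0.8059)
P = B + 3.10·ex + -2.83·ey = (1.7501,-3.7414)

1.75 -3.74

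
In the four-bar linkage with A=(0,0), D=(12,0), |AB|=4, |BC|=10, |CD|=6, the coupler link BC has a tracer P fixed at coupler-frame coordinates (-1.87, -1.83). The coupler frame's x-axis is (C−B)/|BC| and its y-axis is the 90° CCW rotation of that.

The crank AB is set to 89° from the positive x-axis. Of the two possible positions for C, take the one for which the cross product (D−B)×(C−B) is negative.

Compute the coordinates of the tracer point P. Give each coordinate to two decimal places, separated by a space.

A=(0,0), D=(12.00,0)
B = A + 4.00·(cos89°, sin89°) = (0.0698, 3.9994)
|BD| = 12.5827
circle(B,10.00) ∩ circle(D,6.00): a=8.8345, h=4.6852
  candidates: C₊=(9.9354,5.6336) cross=58.953; C₋=(6.9570,-3.2509) cross=-58.953
  mode - wants cross < 0 → take C=(6.9570,-3.2509) (cross=-58.953)
ex = (C−B)/|BC| = (0.6887,-0.7250); ey = (0.7250,0.6887)
P = B + -1.87·ex + -1.83·ey = (-2.5449,4.0948)

-2.54 4.09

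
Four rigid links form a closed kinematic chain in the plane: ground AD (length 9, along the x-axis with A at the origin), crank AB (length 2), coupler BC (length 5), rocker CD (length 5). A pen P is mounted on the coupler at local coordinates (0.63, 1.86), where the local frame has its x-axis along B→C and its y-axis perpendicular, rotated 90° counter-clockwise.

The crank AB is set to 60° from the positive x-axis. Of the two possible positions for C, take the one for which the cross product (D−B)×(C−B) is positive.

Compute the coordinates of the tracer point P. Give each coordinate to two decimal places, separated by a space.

0.86 3.69

A=(0,0), D=(9.00,0)
B = A + 2.00·(cos60°, sin60°) = (1.0000, 1.7321)
|BD| = 8.1854
circle(B,5.00) ∩ circle(D,5.00): a=4.0927, h=2.8723
  candidates: C₊=(5.6078,3.6733) cross=23.511; C₋=(4.3922,-1.9412) cross=-23.511
  mode + wants cross > 0 → take C=(5.6078,3.6733) (cross=23.511)
ex = (C−B)/|BC| = (0.9216,0.3882); ey = (-0.3882,0.9216)
P = B + 0.63·ex + 1.86·ey = (0.8584,3.6907)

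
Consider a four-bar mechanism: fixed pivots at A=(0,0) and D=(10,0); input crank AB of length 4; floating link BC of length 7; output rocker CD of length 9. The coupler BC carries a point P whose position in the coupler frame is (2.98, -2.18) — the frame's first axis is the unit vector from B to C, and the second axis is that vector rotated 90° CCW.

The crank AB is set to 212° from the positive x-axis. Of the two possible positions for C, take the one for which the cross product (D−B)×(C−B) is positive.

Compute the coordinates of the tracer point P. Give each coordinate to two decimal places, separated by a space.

A=(0,0), D=(10.00,0)
B = A + 4.00·(cos212°, sin212°) = (-3.3922, -2.1197)
|BD| = 13.5589
circle(B,7.00) ∩ circle(D,9.00): a=5.5994, h=4.2008
  candidates: C₊=(1.4817,2.9048) cross=56.958; C₋=(2.7951,-5.3934) cross=-56.958
  mode + wants cross > 0 → take C=(1.4817,2.9048) (cross=56.958)
ex = (C−B)/|BC| = (0.6963,0.7178); ey = (-0.7178,0.6963)
P = B + 2.98·ex + -2.18·ey = (0.2474,-1.4985)

0.25 -1.50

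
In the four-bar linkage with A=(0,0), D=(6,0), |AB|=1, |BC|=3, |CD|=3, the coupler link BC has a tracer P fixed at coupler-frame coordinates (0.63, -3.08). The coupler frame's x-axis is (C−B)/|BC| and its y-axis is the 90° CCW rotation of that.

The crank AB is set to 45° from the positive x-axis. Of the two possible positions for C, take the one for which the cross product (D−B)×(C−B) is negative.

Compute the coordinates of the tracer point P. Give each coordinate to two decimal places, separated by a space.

-0.53 -2.18

A=(0,0), D=(6.00,0)
B = A + 1.00·(cos45°, sin45°) = (0.7071, 0.7071)
|BD| = 5.3399
circle(B,3.00) ∩ circle(D,3.00): a=2.6700, h=1.3680
  candidates: C₊=(3.5347,1.7095) cross=7.305; C₋=(3.1724,-1.0024) cross=-7.305
  mode - wants cross < 0 → take C=(3.1724,-1.0024) (cross=-7.305)
ex = (C−B)/|BC| = (0.8218,-0.5698); ey = (0.5698,0.8218)
P = B + 0.63·ex + -3.08·ey = (-0.5302,-2.1829)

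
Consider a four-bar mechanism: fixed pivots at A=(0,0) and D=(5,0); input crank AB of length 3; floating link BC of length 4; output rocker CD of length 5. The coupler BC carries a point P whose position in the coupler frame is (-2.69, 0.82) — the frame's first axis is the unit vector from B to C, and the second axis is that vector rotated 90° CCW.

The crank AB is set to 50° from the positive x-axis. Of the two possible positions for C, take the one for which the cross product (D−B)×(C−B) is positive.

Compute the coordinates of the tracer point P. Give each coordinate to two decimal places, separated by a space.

-0.61 1.09

A=(0,0), D=(5.00,0)
B = A + 3.00·(cos50°, sin50°) = (1.9284, 2.2981)
|BD| = 3.8362
circle(B,4.00) ∩ circle(D,5.00): a=0.7451, h=3.9300
  candidates: C₊=(4.8793,4.9985) cross=15.076; C₋=(0.1706,-1.2950) cross=-15.076
  mode + wants cross > 0 → take C=(4.8793,4.9985) (cross=15.076)
ex = (C−B)/|BC| = (0.7377,0.6751); ey = (-0.6751,0.7377)
P = B + -2.69·ex + 0.82·ey = (-0.6097,1.0870)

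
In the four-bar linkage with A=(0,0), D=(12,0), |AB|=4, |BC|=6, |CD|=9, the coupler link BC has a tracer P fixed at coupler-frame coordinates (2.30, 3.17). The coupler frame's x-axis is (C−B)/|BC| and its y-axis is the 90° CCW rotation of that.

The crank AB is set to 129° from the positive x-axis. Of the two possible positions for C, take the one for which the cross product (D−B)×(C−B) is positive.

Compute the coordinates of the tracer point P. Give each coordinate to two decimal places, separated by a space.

-0.11 6.20

A=(0,0), D=(12.00,0)
B = A + 4.00·(cos129°, sin129°) = (-2.5173, 3.1086)
|BD| = 14.8464
circle(B,6.00) ∩ circle(D,9.00): a=5.9077, h=1.0486
  candidates: C₊=(3.4790,2.8969) cross=15.567; C₋=(3.0399,0.8463) cross=-15.567
  mode + wants cross > 0 → take C=(3.4790,2.8969) (cross=15.567)
ex = (C−B)/|BC| = (0.9994,-0.0353); ey = (0.0353,0.9994)
P = B + 2.30·ex + 3.17·ey = (-0.1069,6.1955)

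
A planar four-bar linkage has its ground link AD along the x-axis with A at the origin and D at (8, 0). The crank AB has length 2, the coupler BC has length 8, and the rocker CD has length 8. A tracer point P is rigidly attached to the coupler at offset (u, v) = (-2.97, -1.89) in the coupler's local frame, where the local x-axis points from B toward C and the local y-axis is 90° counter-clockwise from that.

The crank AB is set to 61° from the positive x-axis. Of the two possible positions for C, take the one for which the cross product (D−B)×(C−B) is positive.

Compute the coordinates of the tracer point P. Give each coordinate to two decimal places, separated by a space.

0.45 -1.73

A=(0,0), D=(8.00,0)
B = A + 2.00·(cos61°, sin61°) = (0.9696, 1.7492)
|BD| = 7.2447
circle(B,8.00) ∩ circle(D,8.00): a=3.6224, h=7.1329
  candidates: C₊=(6.2071,7.7965) cross=51.676; C₋=(2.7626,-6.0473) cross=-51.676
  mode + wants cross > 0 → take C=(6.2071,7.7965) (cross=51.676)
ex = (C−B)/|BC| = (0.6547,0.7559); ey = (-0.7559,0.6547)
P = B + -2.97·ex + -1.89·ey = (0.4539,-1.7331)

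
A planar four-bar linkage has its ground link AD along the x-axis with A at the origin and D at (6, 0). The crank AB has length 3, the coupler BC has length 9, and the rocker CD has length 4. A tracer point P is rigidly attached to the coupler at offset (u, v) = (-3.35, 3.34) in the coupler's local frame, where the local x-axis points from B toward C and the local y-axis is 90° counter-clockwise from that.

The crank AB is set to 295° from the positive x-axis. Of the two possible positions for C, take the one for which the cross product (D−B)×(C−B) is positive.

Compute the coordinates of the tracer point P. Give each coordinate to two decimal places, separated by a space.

-3.46 -2.74

A=(0,0), D=(6.00,0)
B = A + 3.00·(cos295°, sin295°) = (1.2679, -2.7189)
|BD| = 5.4576
circle(B,9.00) ∩ circle(D,4.00): a=8.6838, h=2.3647
  candidates: C₊=(7.6192,3.6576) cross=12.906; C₋=(9.9754,-0.4432) cross=-12.906
  mode + wants cross > 0 → take C=(7.6192,3.6576) (cross=12.906)
ex = (C−B)/|BC| = (0.7057,0.7085); ey = (-0.7085,0.7057)
P = B + -3.35·ex + 3.34·ey = (-3.4627,-2.7354)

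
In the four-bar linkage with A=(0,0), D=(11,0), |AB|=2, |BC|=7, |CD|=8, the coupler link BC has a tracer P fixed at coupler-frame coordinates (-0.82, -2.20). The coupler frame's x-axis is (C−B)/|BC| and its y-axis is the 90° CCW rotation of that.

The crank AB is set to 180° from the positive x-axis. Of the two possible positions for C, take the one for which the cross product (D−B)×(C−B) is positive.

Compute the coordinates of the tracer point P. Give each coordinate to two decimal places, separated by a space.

A=(0,0), D=(11.00,0)
B = A + 2.00·(cos180°, sin180°) = (-2.0000, 0.0000)
|BD| = 13.0000
circle(B,7.00) ∩ circle(D,8.00): a=5.9231, h=3.7306
  candidates: C₊=(3.9231,3.7306) cross=48.497; C₋=(3.9231,-3.7306) cross=-48.497
  mode + wants cross > 0 → take C=(3.9231,3.7306) (cross=48.497)
ex = (C−B)/|BC| = (0.8462,0.5329); ey = (-0.5329,0.8462)
P = B + -0.82·ex + -2.20·ey = (-1.5214,-2.2985)

-1.52 -2.30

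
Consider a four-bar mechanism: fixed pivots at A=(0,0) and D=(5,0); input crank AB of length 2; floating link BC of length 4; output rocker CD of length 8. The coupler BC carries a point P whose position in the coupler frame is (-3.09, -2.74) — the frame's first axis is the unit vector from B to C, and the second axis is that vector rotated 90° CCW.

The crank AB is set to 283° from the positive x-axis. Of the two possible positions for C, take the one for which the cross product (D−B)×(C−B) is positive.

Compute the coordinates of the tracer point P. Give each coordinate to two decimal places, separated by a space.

A=(0,0), D=(5.00,0)
B = A + 2.00·(cos283°, sin283°) = (0.4499, -1.9487)
|BD| = 4.9498
circle(B,4.00) ∩ circle(D,8.00): a=-2.3737, h=3.2195
  candidates: C₊=(-2.9996,0.0763) cross=15.936; C₋=(-0.4646,-5.8428) cross=-15.936
  mode + wants cross > 0 → take C=(-2.9996,0.0763) (cross=15.936)
ex = (C−B)/|BC| = (-0.8624,0.5063); ey = (-0.5063,-0.8624)
P = B + -3.09·ex + -2.74·ey = (4.5018,-1.1501)

4.50 -1.15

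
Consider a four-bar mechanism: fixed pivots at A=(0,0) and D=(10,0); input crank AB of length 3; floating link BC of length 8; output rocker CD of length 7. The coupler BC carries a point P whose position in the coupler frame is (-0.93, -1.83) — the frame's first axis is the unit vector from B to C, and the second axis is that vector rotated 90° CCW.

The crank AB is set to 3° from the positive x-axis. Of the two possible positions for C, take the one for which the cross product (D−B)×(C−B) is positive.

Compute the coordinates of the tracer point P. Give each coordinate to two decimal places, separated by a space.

A=(0,0), D=(10.00,0)
B = A + 3.00·(cos3°, sin3°) = (2.9959, 0.1570)
|BD| = 7.0059
circle(B,8.00) ∩ circle(D,7.00): a=4.5735, h=6.5638
  candidates: C₊=(7.7153,6.6167) cross=45.985; C₋=(7.4211,-6.5076) cross=-45.985
  mode + wants cross > 0 → take C=(7.7153,6.6167) (cross=45.985)
ex = (C−B)/|BC| = (0.5899,0.8075); ey = (-0.8075,0.5899)
P = B + -0.93·ex + -1.83·ey = (3.9249,-1.6735)

3.92 -1.67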